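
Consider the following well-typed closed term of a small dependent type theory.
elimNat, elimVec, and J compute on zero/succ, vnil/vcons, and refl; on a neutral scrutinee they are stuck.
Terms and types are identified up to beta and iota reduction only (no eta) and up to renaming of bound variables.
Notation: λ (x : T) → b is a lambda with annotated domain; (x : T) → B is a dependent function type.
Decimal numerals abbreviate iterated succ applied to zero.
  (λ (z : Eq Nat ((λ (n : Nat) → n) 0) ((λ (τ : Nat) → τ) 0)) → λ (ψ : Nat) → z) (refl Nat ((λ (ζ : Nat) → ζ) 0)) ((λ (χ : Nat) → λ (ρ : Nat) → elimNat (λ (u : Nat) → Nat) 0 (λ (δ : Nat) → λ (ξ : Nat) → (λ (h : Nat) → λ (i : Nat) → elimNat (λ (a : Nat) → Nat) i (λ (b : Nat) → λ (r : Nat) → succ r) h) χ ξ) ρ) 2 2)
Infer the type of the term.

inferred type:
  Eq Nat 0 0


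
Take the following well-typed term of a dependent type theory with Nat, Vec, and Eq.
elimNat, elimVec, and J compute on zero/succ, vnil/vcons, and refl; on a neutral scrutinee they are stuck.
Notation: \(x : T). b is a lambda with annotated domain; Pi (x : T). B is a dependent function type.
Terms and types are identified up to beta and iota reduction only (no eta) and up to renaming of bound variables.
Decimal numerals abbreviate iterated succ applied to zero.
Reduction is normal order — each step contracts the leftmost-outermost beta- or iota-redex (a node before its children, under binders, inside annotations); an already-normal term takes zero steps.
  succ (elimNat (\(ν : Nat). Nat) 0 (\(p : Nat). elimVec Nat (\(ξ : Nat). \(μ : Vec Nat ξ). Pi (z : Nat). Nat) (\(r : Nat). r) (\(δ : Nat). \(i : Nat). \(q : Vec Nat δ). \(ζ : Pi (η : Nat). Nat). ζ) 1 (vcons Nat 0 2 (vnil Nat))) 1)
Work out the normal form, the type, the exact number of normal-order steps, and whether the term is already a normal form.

reduced normal form:
  1
inferred type:
  Nat
steps to reach normal form (normal order): 10
term was already normal: no
first contracted redex: an elimNat iota-redex


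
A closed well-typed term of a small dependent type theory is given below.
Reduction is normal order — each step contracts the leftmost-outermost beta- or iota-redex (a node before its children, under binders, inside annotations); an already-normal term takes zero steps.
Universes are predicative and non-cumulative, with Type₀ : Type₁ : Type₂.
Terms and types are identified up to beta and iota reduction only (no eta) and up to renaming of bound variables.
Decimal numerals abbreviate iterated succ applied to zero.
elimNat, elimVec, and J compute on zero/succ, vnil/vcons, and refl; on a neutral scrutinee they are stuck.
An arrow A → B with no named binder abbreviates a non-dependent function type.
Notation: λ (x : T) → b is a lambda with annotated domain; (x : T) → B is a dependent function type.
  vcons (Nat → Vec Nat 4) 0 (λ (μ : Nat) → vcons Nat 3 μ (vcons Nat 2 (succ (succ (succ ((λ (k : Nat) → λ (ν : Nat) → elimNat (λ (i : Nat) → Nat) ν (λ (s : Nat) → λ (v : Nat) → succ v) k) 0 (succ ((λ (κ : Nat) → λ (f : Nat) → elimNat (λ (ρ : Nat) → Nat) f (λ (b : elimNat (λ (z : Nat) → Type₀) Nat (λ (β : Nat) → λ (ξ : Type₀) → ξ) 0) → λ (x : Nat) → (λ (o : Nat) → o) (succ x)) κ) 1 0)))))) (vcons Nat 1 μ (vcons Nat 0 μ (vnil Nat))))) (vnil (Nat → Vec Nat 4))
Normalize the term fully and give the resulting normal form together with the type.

normal form:
  vcons (Nat → Vec Nat 4) 0 (λ (μ : Nat) → vcons Nat 3 μ (vcons Nat 2 5 (vcons Nat 1 μ (vcons Nat 0 μ (vnil Nat))))) (vnil (Nat → Vec Nat 4))
type:
  Vec (Nat → Vec Nat 4) 1


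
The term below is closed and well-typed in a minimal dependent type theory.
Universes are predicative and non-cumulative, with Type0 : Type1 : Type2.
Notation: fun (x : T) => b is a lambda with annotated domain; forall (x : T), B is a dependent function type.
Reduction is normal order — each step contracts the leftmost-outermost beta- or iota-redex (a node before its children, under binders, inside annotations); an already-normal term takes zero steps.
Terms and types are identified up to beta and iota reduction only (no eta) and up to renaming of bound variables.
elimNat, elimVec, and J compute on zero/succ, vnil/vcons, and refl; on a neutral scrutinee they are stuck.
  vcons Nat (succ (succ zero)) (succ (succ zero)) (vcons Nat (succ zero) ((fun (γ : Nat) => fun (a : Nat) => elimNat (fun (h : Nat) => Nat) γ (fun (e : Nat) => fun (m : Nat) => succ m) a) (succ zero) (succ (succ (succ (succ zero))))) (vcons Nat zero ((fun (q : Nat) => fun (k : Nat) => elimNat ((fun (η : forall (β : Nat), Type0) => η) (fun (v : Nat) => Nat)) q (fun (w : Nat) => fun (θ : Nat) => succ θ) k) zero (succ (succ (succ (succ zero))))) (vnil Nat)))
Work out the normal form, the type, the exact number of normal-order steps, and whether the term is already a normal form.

reduced normal form:
  vcons Nat (succ (succ zero)) (succ (succ zero)) (vcons Nat (succ zero) (succ (succ (succ (succ (succ zero))))) (vcons Nat zero (succ (succ (succ (succ zero)))) (vnil Nat)))
inferred type:
  Vec Nat (succ (succ (succ zero)))
normal-order step count: 30
already normal: no
first redex: a beta-redex


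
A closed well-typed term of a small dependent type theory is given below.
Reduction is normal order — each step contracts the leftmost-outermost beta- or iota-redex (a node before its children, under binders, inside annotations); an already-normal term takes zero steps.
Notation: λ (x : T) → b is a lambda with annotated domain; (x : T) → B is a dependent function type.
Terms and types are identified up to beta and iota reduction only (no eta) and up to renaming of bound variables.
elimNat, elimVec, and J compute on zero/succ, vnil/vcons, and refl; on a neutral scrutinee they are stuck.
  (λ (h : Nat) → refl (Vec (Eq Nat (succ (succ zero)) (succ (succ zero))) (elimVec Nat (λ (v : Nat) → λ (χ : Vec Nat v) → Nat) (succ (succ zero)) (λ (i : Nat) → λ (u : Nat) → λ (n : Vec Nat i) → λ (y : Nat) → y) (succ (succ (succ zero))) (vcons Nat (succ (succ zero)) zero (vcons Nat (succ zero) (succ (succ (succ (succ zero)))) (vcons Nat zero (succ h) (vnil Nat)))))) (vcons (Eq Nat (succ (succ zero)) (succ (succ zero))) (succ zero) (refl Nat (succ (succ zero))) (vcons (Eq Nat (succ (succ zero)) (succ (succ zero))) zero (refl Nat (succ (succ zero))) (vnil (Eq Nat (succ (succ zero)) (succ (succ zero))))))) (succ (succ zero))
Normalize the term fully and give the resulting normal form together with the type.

normal form:
  refl (Vec (Eq Nat (succ (succ zero)) (succ (succ zero))) (succ (succ zero))) (vcons (Eq Nat (succ (succ zero)) (succ (succ zero))) (succ zero) (refl Nat (succ (succ zero))) (vcons (Eq Nat (succ (succ zero)) (succ (succ zero))) zero (refl Nat (succ (succ zero))) (vnil (Eq Nat (succ (succ zero)) (succ (succ zero))))))
inferred type:
  Eq (Vec (Eq Nat (succ (succ zero)) (succ (succ zero))) (succ (succ zero))) (vcons (Eq Nat (succ (succ zero)) (succ (succ zero))) (succ zero) (refl Nat (succ (succ zero))) (vcons (Eq Nat (succ (succ zero)) (succ (succ zero))) zero (refl Nat (succ (succ zero))) (vnil (Eq Nat (succ (succ zero)) (succ (succ zero)))))) (vcons (Eq Nat (succ (succ zero)) (succ (succ zero))) (succ zero) (refl Nat (succ (succ zero))) (vcons (Eq Nat (succ (succ zero)) (succ (succ zero))) zero (refl Nat (succ (succ zero))) (vnil (Eq Nat (succ (succ zero)) (succ (succ zero))))))
observation: the first redex contracted is a beta-redex; the normal form is reached in 17 normal-order steps.


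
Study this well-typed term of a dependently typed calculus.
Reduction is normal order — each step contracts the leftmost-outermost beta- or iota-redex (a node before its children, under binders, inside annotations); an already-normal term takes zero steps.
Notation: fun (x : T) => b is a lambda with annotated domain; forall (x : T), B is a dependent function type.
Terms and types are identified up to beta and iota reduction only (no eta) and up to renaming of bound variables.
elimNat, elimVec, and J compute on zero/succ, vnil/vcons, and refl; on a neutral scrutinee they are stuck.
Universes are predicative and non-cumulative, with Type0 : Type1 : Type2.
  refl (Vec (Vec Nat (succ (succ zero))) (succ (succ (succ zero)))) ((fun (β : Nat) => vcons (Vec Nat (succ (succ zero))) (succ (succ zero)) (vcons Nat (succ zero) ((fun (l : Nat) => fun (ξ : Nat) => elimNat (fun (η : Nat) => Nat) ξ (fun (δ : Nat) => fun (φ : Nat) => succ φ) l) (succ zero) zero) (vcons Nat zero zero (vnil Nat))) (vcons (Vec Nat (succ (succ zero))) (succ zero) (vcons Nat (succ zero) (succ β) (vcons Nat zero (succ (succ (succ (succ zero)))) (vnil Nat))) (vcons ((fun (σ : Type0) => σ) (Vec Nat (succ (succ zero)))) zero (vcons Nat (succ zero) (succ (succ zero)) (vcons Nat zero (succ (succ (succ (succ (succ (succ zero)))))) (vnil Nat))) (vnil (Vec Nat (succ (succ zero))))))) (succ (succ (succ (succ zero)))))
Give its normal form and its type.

resulting normal form:
  refl (Vec (Vec Nat (succ (succ zero))) (succ (succ (succ zero)))) (vcons (Vec Nat (succ (succ zero))) (succ (succ zero)) (vcons Nat (succ zero) (succ zero) (vcons Nat zero zero (vnil Nat))) (vcons (Vec Nat (succ (succ zero))) (succ zero) (vcons Nat (succ zero) (succ (succ (succ (succ (succ zero))))) (vcons Nat zero (succ (succ (succ (succ zero)))) (vnil Nat))) (vcons (Vec Nat (succ (succ zero))) zero (vcons Nat (succ zero) (succ (succ zero)) (vcons Nat zero (succ (succ (succ (succ (succ (succ zero)))))) (vnil Nat))) (vnil (Vec Nat (succ (succ zero)))))))
type:
  Eq (Vec (Vec Nat (succ (succ zero))) (succ (succ (succ zero)))) (vcons (Vec Nat (succ (succ zero))) (succ (succ zero)) (vcons Nat (succ zero) (succ zero) (vcons Nat zero zero (vnil Nat))) (vcons (Vec Nat (succ (succ zero))) (succ zero) (vcons Nat (succ zero) (succ (succ (succ (succ (succ zero))))) (vcons Nat zero (succ (succ (succ (succ zero)))) (vnil Nat))) (vcons (Vec Nat (succ (succ zero))) zero (vcons Nat (succ zero) (succ (succ zero)) (vcons Nat zero (succ (succ (succ (succ (succ (succ zero)))))) (vnil Nat))) (vnil (Vec Nat (succ (succ zero))))))) (vcons (Vec Nat (succ (succ zero))) (succ (succ zero)) (vcons Nat (succ zero) (succ zero) (vcons Nat zero zero (vnil Nat))) (vcons (Vec Nat (succ (succ zero))) (succ zero) (vcons Nat (succ zero) (succ (succ (succ (succ (succ zero))))) (vcons Nat zero (succ (succ (succ (succ zero)))) (vnil Nat))) (vcons (Vec Nat (succ (succ zero))) zero (vcons Nat (succ zero) (succ (succ zero)) (vcons Nat zero (succ (succ (succ (succ (succ (succ zero)))))) (vnil Nat))) (vnil (Vec Nat (succ (succ zero)))))))


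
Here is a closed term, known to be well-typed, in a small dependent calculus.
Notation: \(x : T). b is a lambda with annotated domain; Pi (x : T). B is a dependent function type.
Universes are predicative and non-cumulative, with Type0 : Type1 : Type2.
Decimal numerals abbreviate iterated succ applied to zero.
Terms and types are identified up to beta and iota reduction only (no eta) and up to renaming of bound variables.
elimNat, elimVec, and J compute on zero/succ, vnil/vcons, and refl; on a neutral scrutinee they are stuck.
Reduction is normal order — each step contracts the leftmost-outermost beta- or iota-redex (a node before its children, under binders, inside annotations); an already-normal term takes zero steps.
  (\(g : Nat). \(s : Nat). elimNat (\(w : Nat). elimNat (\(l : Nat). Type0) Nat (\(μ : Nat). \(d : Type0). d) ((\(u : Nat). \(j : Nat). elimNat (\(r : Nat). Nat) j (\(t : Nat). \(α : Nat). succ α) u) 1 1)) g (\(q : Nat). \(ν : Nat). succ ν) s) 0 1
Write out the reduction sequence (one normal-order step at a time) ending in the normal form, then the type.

normal-order reduction sequence:
  (\(g : Nat). \(s : Nat). elimNat (\(w : Nat). elimNat (\(l : Nat). Type0) Nat (\(μ : Nat). \(d : Type0). d) ((\(u : Nat). \(j : Nat). elimNat (\(r : Nat). Nat) j (\(t : Nat). \(α : Nat). succ α) u) 1 1)) g (\(q : Nat). \(ν : Nat). succ ν) s) 0 1
  ~> (\(g : Nat). elimNat (\(s : Nat). elimNat (\(w : Nat). Type0) Nat (\(l : Nat). \(μ : Type0). μ) ((\(d : Nat). \(u : Nat). elimNat (\(j : Nat). Nat) u (\(r : Nat). \(t : Nat). succ t) d) 1 1)) 0 (\(α : Nat). \(q : Nat). succ q) g) 1
  ~> elimNat (\(g : Nat). elimNat (\(s : Nat). Type0) Nat (\(w : Nat). \(l : Type0). l) ((\(μ : Nat). \(d : Nat). elimNat (\(u : Nat). Nat) d (\(j : Nat). \(r : Nat). succ r) μ) 1 1)) 0 (\(t : Nat). \(α : Nat). succ α) 1
  ~> (\(g : Nat). \(s : Nat). succ s) 0 (elimNat (\(w : Nat). elimNat (\(l : Nat). Type0) Nat (\(μ : Nat). \(d : Type0). d) ((\(u : Nat). \(j : Nat). elimNat (\(r : Nat). Nat) j (\(t : Nat). \(α : Nat). succ α) u) 1 1)) 0 (\(q : Nat). \(ν : Nat). succ ν) 0)
  ~> (\(g : Nat). succ g) (elimNat (\(s : Nat). elimNat (\(w : Nat). Type0) Nat (\(l : Nat). \(μ : Type0). μ) ((\(d : Nat). \(u : Nat). elimNat (\(j : Nat). Nat) u (\(r : Nat). \(t : Nat). succ t) d) 1 1)) 0 (\(α : Nat). \(q : Nat). succ q) 0)
  ~> succ (elimNat (\(g : Nat). elimNat (\(s : Nat). Type0) Nat (\(w : Nat). \(l : Type0). l) ((\(μ : Nat). \(d : Nat). elimNat (\(u : Nat). Nat) d (\(j : Nat). \(r : Nat). succ r) μ) 1 1)) 0 (\(t : Nat). \(α : Nat). succ α) 0)
  ~> 1
inferred type:
  Nat


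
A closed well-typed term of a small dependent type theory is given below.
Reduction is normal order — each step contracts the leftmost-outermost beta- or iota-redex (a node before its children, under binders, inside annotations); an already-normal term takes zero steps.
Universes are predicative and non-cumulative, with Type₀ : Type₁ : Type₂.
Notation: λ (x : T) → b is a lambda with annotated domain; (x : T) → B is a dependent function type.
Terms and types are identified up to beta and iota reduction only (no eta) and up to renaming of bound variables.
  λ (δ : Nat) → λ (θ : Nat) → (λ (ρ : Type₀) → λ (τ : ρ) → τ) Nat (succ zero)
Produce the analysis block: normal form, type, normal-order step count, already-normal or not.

reduced normal form:
  λ (δ : Nat) → λ (θ : Nat) → succ zero
inferred type:
  (δ : Nat) → (θ : Nat) → Nat
reduction steps (normal order): 2
term was already normal: no
first contracted redex: a beta-redex


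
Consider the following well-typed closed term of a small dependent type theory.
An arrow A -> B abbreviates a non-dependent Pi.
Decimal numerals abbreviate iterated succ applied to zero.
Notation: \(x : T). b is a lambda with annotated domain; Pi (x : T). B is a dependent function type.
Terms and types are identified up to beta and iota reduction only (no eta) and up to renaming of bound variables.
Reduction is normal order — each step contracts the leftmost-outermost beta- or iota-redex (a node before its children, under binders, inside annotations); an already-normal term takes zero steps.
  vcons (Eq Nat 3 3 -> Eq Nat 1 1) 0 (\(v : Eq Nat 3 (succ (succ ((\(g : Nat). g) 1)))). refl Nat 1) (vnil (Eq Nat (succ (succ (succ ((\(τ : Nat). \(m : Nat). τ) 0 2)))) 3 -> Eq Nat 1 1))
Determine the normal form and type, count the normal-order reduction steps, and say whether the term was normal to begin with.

resulting normal form:
  vcons (Eq Nat 3 3 -> Eq Nat 1 1) 0 (\(v : Eq Nat 3 3). refl Nat 1) (vnil (Eq Nat 3 3 -> Eq Nat 1 1))
type:
  Vec (Eq Nat 3 3 -> Eq Nat 1 1) 1
reduction steps (normal order): 3
term was already normal: no
first contracted redex: a beta-redex


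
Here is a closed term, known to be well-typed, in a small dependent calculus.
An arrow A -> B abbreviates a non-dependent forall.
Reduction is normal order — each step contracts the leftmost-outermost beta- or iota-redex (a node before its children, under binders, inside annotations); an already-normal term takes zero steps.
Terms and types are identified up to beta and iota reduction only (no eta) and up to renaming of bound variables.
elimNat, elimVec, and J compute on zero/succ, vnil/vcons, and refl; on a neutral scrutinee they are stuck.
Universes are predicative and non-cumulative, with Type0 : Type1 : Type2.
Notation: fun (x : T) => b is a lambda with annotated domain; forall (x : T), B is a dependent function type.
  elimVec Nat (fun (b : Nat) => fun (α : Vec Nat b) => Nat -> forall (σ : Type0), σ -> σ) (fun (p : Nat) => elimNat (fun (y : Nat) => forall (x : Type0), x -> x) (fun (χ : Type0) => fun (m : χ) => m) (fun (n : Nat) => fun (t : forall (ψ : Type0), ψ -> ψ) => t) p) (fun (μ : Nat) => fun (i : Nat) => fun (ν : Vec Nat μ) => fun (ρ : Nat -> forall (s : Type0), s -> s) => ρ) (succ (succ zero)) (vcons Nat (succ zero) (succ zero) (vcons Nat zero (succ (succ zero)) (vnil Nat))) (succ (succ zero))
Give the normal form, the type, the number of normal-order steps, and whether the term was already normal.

resulting normal form:
  fun (b : Type0) => fun (α : b) => α
the term's type:
  forall (b : Type0), b -> b
reduction steps (normal order): 19
term was already normal: no
first redex: an elimVec iota-redex


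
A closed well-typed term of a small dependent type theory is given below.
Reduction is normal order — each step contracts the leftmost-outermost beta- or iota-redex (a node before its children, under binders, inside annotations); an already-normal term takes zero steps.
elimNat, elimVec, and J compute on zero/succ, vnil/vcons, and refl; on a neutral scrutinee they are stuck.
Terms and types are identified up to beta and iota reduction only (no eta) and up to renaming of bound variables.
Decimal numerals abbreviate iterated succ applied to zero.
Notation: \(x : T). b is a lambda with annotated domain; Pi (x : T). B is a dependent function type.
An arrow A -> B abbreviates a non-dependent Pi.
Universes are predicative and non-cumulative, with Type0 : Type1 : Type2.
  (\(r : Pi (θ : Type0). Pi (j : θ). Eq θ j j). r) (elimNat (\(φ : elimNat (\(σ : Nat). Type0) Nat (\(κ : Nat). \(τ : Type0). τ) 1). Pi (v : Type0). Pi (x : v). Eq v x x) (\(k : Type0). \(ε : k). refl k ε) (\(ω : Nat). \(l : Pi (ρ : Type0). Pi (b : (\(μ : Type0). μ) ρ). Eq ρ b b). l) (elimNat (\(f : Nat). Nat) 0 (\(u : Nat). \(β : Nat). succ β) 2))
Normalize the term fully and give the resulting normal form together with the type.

reduced normal form:
  \(r : Type0). \(θ : r). refl r θ
type:
  Pi (r : Type0). Pi (θ : r). Eq r θ θ
observation: reduction starts at a beta-redex, and 20 normal-order steps reach the normal form.


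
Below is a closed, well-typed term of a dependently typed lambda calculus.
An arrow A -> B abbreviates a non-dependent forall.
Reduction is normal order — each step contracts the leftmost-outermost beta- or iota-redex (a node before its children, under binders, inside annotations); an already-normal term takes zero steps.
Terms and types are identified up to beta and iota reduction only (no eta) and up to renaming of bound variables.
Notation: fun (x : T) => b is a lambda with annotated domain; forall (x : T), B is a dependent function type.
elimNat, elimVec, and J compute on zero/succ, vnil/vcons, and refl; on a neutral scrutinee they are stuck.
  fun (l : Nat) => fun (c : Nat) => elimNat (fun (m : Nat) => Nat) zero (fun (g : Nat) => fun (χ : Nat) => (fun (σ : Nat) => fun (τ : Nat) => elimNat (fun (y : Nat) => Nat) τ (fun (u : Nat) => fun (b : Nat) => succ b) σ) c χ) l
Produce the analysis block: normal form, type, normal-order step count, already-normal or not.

reduced normal form:
  fun (l : Nat) => fun (c : Nat) => elimNat (fun (m : Nat) => Nat) zero (fun (g : Nat) => fun (χ : Nat) => elimNat (fun (σ : Nat) => Nat) χ (fun (τ : Nat) => fun (y : Nat) => succ y) c) l
the term's type:
  Nat -> Nat -> Nat
reduction steps (normal order): 2
already normal: no
first contracted redex: a beta-redex


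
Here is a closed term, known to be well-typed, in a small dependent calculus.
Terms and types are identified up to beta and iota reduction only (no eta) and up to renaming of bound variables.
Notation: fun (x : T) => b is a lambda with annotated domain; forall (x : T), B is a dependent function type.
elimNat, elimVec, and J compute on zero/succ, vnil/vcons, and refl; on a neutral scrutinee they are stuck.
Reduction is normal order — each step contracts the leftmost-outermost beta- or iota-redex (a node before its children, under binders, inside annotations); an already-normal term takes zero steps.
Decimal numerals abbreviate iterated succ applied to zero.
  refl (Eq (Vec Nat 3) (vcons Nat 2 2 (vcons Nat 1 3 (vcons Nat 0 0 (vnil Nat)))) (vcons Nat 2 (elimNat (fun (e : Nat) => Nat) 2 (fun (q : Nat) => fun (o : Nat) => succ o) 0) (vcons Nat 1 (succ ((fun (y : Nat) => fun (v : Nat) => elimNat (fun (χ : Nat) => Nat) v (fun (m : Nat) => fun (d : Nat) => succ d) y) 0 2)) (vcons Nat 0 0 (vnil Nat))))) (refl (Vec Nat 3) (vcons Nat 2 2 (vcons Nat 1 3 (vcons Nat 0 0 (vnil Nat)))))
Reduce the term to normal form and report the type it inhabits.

reduced normal form:
  refl (Eq (Vec Nat 3) (vcons Nat 2 2 (vcons Nat 1 3 (vcons Nat 0 0 (vnil Nat)))) (vcons Nat 2 2 (vcons Nat 1 3 (vcons Nat 0 0 (vnil Nat))))) (refl (Vec Nat 3) (vcons Nat 2 2 (vcons Nat 1 3 (vcons Nat 0 0 (vnil Nat)))))
type:
  Eq (Eq (Vec Nat 3) (vcons Nat 2 2 (vcons Nat 1 3 (vcons Nat 0 0 (vnil Nat)))) (vcons Nat 2 2 (vcons Nat 1 3 (vcons Nat 0 0 (vnil Nat))))) (refl (Vec Nat 3) (vcons Nat 2 2 (vcons Nat 1 3 (vcons Nat 0 0 (vnil Nat))))) (refl (Vec Nat 3) (vcons Nat 2 2 (vcons Nat 1 3 (vcons Nat 0 0 (vnil Nat)))))
observation: 4 normal-order steps separate the term from its normal form.


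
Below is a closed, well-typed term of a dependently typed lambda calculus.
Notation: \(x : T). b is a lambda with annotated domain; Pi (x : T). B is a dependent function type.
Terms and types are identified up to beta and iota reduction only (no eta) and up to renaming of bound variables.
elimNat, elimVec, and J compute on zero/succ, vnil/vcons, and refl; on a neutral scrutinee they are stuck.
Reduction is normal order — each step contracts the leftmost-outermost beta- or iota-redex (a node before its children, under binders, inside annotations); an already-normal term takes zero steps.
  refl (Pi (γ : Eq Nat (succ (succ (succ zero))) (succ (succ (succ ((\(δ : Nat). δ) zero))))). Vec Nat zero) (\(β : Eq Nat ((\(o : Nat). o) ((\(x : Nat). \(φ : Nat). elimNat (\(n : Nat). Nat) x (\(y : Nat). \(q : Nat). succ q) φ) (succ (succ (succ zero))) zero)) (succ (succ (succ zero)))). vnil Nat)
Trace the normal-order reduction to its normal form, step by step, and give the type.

normal-order reduction sequence:
  refl (Pi (γ : Eq Nat (succ (succ (succ zero))) (succ (succ (succ ((\(δ : Nat). δ) zero))))). Vec Nat zero) (\(β : Eq Nat ((\(o : Nat). o) ((\(x : Nat). \(φ : Nat). elimNat (\(n : Nat). Nat) x (\(y : Nat). \(q : Nat). succ q) φ) (succ (succ (succ zero))) zero)) (succ (succ (succ zero)))). vnil Nat)
  ~> refl (Pi (γ : Eq Nat (succ (succ (succ zero))) (succ (succ (succ zero)))). Vec Nat zero) (\(δ : Eq Nat ((\(β : Nat). β) ((\(o : Nat). \(x : Nat). elimNat (\(φ : Nat). Nat) o (\(n : Nat). \(y : Nat). succ y) x) (succ (succ (succ zero))) zero)) (succ (succ (succ zero)))). vnil Nat)
  ~> refl (Pi (γ : Eq Nat (succ (succ (succ zero))) (succ (succ (succ zero)))). Vec Nat zero) (\(δ : Eq Nat ((\(β : Nat). \(o : Nat). elimNat (\(x : Nat). Nat) β (\(φ : Nat). \(n : Nat). succ n) o) (succ (succ (succ zero))) zero) (succ (succ (succ zero)))). vnil Nat)
  ~> refl (Pi (γ : Eq Nat (succ (succ (succ zero))) (succ (succ (succ zero)))). Vec Nat zero) (\(δ : Eq Nat ((\(β : Nat). elimNat (\(o : Nat). Nat) (succ (succ (succ zero))) (\(x : Nat). \(φ : Nat). succ φ) β) zero) (succ (succ (succ zero)))). vnil Nat)
  ~> refl (Pi (γ : Eq Nat (succ (succ (succ zero))) (succ (succ (succ zero)))). Vec Nat zero) (\(δ : Eq Nat (elimNat (\(β : Nat). Nat) (succ (succ (succ zero))) (\(o : Nat). \(x : Nat). succ x) zero) (succ (succ (succ zero)))). vnil Nat)
  ~> refl (Pi (γ : Eq Nat (succ (succ (succ zero))) (succ (succ (succ zero)))). Vec Nat zero) (\(δ : Eq Nat (succ (succ (succ zero))) (succ (succ (succ zero)))). vnil Nat)
type:
  Eq (Pi (γ : Eq Nat (succ (succ (succ zero))) (succ (succ (succ zero)))). Vec Nat zero) (\(δ : Eq Nat (succ (succ (succ zero))) (succ (succ (succ zero)))). vnil Nat) (\(β : Eq Nat (succ (succ (succ zero))) (succ (succ (succ zero)))). vnil Nat)


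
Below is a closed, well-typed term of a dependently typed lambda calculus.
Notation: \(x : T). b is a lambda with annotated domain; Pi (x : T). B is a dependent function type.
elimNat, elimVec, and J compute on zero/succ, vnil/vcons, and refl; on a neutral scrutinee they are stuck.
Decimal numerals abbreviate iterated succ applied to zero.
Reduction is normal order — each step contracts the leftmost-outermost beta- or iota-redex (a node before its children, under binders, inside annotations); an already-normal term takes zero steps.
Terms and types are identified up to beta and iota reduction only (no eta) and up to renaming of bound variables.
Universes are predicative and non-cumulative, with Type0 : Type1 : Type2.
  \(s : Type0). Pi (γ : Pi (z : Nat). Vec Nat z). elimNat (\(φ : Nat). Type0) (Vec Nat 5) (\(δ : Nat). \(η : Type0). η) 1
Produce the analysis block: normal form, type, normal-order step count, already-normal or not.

resulting normal form:
  \(s : Type0). Pi (γ : Pi (z : Nat). Vec Nat z). Vec Nat 5
type:
  Pi (s : Type0). Type0
steps to reach normal form (normal order): 4
started in normal form: no
first redex: an elimNat iota-redex


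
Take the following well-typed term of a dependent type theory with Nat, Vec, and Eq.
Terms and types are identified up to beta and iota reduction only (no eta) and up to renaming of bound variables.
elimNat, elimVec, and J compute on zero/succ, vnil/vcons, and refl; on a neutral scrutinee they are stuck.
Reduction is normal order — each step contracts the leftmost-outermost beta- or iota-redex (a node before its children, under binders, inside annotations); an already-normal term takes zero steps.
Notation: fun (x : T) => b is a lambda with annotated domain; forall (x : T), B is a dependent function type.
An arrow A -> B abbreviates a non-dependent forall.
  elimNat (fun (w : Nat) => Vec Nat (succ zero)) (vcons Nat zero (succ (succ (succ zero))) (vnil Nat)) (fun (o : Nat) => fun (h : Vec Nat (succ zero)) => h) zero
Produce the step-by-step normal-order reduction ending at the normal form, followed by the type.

reduction (normal order):
  elimNat (fun (w : Nat) => Vec Nat (succ zero)) (vcons Nat zero (succ (succ (succ zero))) (vnil Nat)) (fun (o : Nat) => fun (h : Vec Nat (succ zero)) => h) zero
  ~> vcons Nat zero (succ (succ (succ zero))) (vnil Nat)
inferred type:
  Vec Nat (succ zero)


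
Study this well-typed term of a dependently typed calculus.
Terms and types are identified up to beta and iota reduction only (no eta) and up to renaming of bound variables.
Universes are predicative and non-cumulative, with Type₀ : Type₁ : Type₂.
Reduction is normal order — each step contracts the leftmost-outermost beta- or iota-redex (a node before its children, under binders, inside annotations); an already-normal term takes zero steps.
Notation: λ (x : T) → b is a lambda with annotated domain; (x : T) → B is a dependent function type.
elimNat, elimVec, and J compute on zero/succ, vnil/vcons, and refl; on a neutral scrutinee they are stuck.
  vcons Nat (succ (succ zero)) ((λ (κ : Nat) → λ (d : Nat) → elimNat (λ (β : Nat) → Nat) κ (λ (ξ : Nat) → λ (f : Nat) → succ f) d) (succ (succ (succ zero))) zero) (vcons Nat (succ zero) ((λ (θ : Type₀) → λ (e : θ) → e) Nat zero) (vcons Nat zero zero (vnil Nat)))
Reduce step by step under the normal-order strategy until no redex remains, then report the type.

reduction (normal order):
  vcons Nat (succ (succ zero)) ((λ (κ : Nat) → λ (d : Nat) → elimNat (λ (β : Nat) → Nat) κ (λ (ξ : Nat) → λ (f : Nat) → succ f) d) (succ (succ (succ zero))) zero) (vcons Nat (succ zero) ((λ (θ : Type₀) → λ (e : θ) → e) Nat zero) (vcons Nat zero zero (vnil Nat)))
  ~> vcons Nat (succ (succ zero)) ((λ (κ : Nat) → elimNat (λ (d : Nat) → Nat) (succ (succ (succ zero))) (λ (β : Nat) → λ (ξ : Nat) → succ ξ) κ) zero) (vcons Nat (succ zero) ((λ (f : Type₀) → λ (θ : f) → θ) Nat zero) (vcons Nat zero zero (vnil Nat)))
  ~> vcons Nat (succ (succ zero)) (elimNat (λ (κ : Nat) → Nat) (succ (succ (succ zero))) (λ (d : Nat) → λ (β : Nat) → succ β) zero) (vcons Nat (succ zero) ((λ (ξ : Type₀) → λ (f : ξ) → f) Nat zero) (vcons Nat zero zero (vnil Nat)))
  ~> vcons Nat (succ (succ zero)) (succ (succ (succ zero))) (vcons Nat (succ zero) ((λ (κ : Type₀) → λ (d : κ) → d) Nat zero) (vcons Nat zero zero (vnil Nat)))
  ~> vcons Nat (succ (succ zero)) (succ (succ (succ zero))) (vcons Nat (succ zero) ((λ (κ : Nat) → κ) zero) (vcons Nat zero zero (vnil Nat)))
  ~> vcons Nat (succ (succ zero)) (succ (succ (succ zero))) (vcons Nat (succ zero) zero (vcons Nat zero zero (vnil Nat)))
inferred type:
  Vec Nat (succ (succ (succ zero)))


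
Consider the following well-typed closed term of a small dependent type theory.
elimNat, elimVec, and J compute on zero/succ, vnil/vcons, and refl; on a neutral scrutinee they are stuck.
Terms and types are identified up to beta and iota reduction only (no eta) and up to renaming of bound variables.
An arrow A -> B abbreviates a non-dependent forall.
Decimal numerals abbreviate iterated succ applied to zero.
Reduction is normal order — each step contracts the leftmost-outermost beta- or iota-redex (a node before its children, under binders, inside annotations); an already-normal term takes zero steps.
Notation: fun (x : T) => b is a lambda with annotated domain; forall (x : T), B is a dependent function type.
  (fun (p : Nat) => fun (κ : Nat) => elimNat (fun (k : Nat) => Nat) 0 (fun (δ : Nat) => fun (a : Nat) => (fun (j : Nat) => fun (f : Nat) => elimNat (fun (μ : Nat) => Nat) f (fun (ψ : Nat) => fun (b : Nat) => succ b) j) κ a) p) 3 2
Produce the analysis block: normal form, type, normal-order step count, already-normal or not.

reduced normal form:
  6
inferred type:
  Nat
reduction steps (normal order): 39
term was already normal: no
first redex: a beta-redex


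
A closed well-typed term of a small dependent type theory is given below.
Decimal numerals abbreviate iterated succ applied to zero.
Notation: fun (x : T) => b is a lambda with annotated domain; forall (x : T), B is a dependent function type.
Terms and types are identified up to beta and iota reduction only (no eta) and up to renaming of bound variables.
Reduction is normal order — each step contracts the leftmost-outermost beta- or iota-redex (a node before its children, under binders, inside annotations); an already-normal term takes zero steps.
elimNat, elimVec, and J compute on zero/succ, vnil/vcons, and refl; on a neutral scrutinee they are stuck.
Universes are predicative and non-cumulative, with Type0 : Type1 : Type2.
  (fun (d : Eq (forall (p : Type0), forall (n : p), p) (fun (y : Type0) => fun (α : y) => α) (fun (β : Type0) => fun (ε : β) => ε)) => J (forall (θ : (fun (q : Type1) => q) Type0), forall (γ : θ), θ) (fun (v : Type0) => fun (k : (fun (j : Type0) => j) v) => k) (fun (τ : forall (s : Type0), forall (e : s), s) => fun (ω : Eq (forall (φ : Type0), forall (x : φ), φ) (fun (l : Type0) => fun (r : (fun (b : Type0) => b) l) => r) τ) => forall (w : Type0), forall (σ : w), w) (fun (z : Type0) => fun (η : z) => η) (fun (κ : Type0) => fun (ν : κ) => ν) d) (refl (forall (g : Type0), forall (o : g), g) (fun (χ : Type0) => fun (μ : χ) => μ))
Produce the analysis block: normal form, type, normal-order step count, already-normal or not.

reduced normal form:
  fun (d : Type0) => fun (p : d) => p
type:
  forall (d : Type0), forall (p : d), d
steps to reach normal form (normal order): 2
already normal: no
first redex: a beta-redex


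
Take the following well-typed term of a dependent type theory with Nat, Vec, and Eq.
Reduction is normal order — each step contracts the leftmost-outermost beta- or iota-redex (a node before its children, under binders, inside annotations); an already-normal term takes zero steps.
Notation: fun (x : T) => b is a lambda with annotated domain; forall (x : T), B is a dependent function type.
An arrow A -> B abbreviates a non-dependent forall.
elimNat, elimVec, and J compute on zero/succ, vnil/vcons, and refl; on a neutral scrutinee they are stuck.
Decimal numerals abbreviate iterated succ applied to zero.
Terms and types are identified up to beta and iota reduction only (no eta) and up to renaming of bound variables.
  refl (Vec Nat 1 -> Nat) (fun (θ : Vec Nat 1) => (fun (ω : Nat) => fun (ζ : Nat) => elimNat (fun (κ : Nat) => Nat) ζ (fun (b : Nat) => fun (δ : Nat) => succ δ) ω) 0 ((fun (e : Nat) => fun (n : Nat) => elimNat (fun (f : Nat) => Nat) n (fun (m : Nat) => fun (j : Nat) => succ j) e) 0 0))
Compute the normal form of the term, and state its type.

reduced normal form:
  refl (Vec Nat 1 -> Nat) (fun (θ : Vec Nat 1) => 0)
the term's type:
  Eq (Vec Nat 1 -> Nat) (fun (θ : Vec Nat 1) => 0) (fun (ω : Vec Nat 1) => 0)


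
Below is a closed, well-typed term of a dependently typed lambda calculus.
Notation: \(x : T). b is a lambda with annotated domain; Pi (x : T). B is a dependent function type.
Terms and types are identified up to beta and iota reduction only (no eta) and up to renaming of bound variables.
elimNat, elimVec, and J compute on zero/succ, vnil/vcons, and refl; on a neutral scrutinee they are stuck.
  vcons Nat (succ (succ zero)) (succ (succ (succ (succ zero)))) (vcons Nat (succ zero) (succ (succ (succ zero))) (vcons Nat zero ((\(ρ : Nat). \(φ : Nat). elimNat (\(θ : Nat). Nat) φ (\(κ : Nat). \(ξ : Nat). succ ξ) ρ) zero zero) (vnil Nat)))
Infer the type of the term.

inferred type:
  Vec Nat (succ (succ (succ zero)))


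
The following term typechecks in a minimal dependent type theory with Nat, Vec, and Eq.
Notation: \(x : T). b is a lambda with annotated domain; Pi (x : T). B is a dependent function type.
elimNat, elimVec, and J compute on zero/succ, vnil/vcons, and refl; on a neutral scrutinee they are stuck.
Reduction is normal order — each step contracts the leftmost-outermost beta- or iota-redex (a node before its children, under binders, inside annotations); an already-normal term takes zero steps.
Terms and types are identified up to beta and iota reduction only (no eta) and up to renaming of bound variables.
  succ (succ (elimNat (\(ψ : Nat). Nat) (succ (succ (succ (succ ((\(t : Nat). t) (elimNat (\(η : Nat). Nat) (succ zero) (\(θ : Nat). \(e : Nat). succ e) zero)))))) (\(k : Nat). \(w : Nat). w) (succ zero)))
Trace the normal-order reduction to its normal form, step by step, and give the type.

normal-order reduction sequence:
  succ (succ (elimNat (\(ψ : Nat). Nat) (succ (succ (succ (succ ((\(t : Nat). t) (elimNat (\(η : Nat). Nat) (succ zero) (\(θ : Nat). \(e : Nat). succ e) zero)))))) (\(k : Nat). \(w : Nat). w) (succ zero)))
  ~> succ (succ ((\(ψ : Nat). \(t : Nat). t) zero (elimNat (\(η : Nat). Nat) (succ (succ (succ (succ ((\(θ : Nat). θ) (elimNat (\(e : Nat). Nat) (succ zero) (\(k : Nat). \(w : Nat). succ w) zero)))))) (\(n : Nat). \(v : Nat). v) zero)))
  ~> succ (succ ((\(ψ : Nat). ψ) (elimNat (\(t : Nat). Nat) (succ (succ (succ (succ ((\(η : Nat). η) (elimNat (\(θ : Nat). Nat) (succ zero) (\(e : Nat). \(k : Nat). succ k) zero)))))) (\(w : Nat). \(n : Nat). n) zero)))
  ~> succ (succ (elimNat (\(ψ : Nat). Nat) (succ (succ (succ (succ ((\(t : Nat). t) (elimNat (\(η : Nat). Nat) (succ zero) (\(θ : Nat). \(e : Nat). succ e) zero)))))) (\(k : Nat). \(w : Nat). w) zero))
  ~> succ (succ (succ (succ (succ (succ ((\(ψ : Nat). ψ) (elimNat (\(t : Nat). Nat) (succ zero) (\(η : Nat). \(θ : Nat). succ θ) zero)))))))
  ~> succ (succ (succ (succ (succ (succ (elimNat (\(ψ : Nat). Nat) (succ zero) (\(t : Nat). \(η : Nat). succ η) zero))))))
  ~> succ (succ (succ (succ (succ (succ (succ zero))))))
the term's type:
  Nat


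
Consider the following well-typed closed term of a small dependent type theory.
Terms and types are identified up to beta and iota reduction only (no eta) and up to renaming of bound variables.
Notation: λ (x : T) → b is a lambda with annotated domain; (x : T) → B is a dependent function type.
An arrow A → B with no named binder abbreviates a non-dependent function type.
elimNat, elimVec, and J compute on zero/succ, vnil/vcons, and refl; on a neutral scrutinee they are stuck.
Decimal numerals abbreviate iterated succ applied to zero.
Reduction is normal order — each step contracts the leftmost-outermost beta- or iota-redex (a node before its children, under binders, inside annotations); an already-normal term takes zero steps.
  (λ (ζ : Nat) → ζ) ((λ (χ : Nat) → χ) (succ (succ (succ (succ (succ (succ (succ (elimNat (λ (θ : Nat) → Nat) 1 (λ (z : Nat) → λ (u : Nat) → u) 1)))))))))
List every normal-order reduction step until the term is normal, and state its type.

normal-order reduction sequence:
  (λ (ζ : Nat) → ζ) ((λ (χ : Nat) → χ) (succ (succ (succ (succ (succ (succ (succ (elimNat (λ (θ : Nat) → Nat) 1 (λ (z : Nat) → λ (u : Nat) → u) 1)))))))))
  ~> (λ (ζ : Nat) → ζ) (succ (succ (succ (succ (succ (succ (succ (elimNat (λ (χ : Nat) → Nat) 1 (λ (θ : Nat) → λ (z : Nat) → z) 1))))))))
  ~> succ (succ (succ (succ (succ (succ (succ (elimNat (λ (ζ : Nat) → Nat) 1 (λ (χ : Nat) → λ (θ : Nat) → θ) 1)))))))
  ~> succ (succ (succ (succ (succ (succ (succ ((λ (ζ : Nat) → λ (χ : Nat) → χ) 0 (elimNat (λ (θ : Nat) → Nat) 1 (λ (z : Nat) → λ (u : Nat) → u) 0))))))))
  ~> succ (succ (succ (succ (succ (succ (succ ((λ (ζ : Nat) → ζ) (elimNat (λ (χ : Nat) → Nat) 1 (λ (θ : Nat) → λ (z : Nat) → z) 0))))))))
  ~> succ (succ (succ (succ (succ (succ (succ (elimNat (λ (ζ : Nat) → Nat) 1 (λ (χ : Nat) → λ (θ : Nat) → θ) 0)))))))
  ~> 8
the term's type:
  Nat


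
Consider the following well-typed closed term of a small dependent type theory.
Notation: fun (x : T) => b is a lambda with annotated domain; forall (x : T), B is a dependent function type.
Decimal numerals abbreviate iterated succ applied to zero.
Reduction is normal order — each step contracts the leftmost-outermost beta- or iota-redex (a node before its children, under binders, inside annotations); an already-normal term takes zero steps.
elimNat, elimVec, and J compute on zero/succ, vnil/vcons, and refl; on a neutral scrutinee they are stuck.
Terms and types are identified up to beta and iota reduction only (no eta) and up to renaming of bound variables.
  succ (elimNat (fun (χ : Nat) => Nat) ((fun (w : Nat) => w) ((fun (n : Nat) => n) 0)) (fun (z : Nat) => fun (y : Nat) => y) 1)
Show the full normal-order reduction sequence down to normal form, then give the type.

normal-order reduction:
  succ (elimNat (fun (χ : Nat) => Nat) ((fun (w : Nat) => w) ((fun (n : Nat) => n) 0)) (fun (z : Nat) => fun (y : Nat) => y) 1)
  ~> succ ((fun (χ : Nat) => fun (w : Nat) => w) 0 (elimNat (fun (n : Nat) => Nat) ((fun (z : Nat) => z) ((fun (y : Nat) => y) 0)) (fun (ν : Nat) => fun (ω : Nat) => ω) 0))
  ~> succ ((fun (χ : Nat) => χ) (elimNat (fun (w : Nat) => Nat) ((fun (n : Nat) => n) ((fun (z : Nat) => z) 0)) (fun (y : Nat) => fun (ν : Nat) => ν) 0))
  ~> succ (elimNat (fun (χ : Nat) => Nat) ((fun (w : Nat) => w) ((fun (n : Nat) => n) 0)) (fun (z : Nat) => fun (y : Nat) => y) 0)
  ~> succ ((fun (χ : Nat) => χ) ((fun (w : Nat) => w) 0))
  ~> succ ((fun (χ : Nat) => χ) 0)
  ~> 1
type:
  Nat


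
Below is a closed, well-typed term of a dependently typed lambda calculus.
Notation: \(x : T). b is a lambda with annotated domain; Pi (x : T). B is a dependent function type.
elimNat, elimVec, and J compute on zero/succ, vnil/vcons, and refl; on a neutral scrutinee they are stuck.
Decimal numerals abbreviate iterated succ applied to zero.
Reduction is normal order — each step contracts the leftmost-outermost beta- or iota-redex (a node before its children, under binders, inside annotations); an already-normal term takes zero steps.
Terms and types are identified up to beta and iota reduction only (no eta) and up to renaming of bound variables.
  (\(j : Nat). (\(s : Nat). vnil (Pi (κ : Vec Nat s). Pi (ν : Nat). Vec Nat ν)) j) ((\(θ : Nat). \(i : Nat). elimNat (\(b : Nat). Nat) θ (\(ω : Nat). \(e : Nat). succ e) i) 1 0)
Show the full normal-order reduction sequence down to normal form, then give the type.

normal-order reduction sequence:
  (\(j : Nat). (\(s : Nat). vnil (Pi (κ : Vec Nat s). Pi (ν : Nat). Vec Nat ν)) j) ((\(θ : Nat). \(i : Nat). elimNat (\(b : Nat). Nat) θ (\(ω : Nat). \(e : Nat). succ e) i) 1 0)
  ~> (\(j : Nat). vnil (Pi (s : Vec Nat j). Pi (κ : Nat). Vec Nat κ)) ((\(ν : Nat). \(θ : Nat). elimNat (\(i : Nat). Nat) ν (\(b : Nat). \(ω : Nat). succ ω) θ) 1 0)
  ~> vnil (Pi (j : Vec Nat ((\(s : Nat). \(κ : Nat). elimNat (\(ν : Nat). Nat) s (\(θ : Nat). \(i : Nat). succ i) κ) 1 0)). Pi (b : Nat). Vec Nat b)
  ~> vnil (Pi (j : Vec Nat ((\(s : Nat). elimNat (\(κ : Nat). Nat) 1 (\(ν : Nat). \(θ : Nat). succ θ) s) 0)). Pi (i : Nat). Vec Nat i)
  ~> vnil (Pi (j : Vec Nat (elimNat (\(s : Nat). Nat) 1 (\(κ : Nat). \(ν : Nat). succ ν) 0)). Pi (θ : Nat). Vec Nat θ)
  ~> vnil (Pi (j : Vec Nat 1). Pi (s : Nat). Vec Nat s)
type:
  Vec (Pi (j : Vec Nat 1). Pi (s : Nat). Vec Nat s) 0
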